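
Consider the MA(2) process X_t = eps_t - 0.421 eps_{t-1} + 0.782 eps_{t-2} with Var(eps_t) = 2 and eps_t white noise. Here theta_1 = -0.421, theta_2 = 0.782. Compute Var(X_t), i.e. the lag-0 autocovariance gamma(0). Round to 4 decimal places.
\gamma(0) = 3.5775

For an MA(q) process X_t = eps_t + sum_i theta_i eps_{t-i} with
Var(eps_t) = sigma^2, the variance is
  gamma(0) = sigma^2 * (1 + sum_i theta_i^2).
  sum_i theta_i^2 = (-0.421)^2 + (0.782)^2 = 0.177241 + 0.611524 = 0.788765.
  gamma(0) = 2 * (1 + 0.788765) = 2 * 1.788765 = 3.57753, which rounds to 3.5775.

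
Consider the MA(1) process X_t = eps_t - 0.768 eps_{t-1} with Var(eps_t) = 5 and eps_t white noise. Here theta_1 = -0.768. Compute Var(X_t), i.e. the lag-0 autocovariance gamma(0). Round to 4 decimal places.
\gamma(0) = 7.9491

For an MA(q) process X_t = eps_t + sum_i theta_i eps_{t-i} with
Var(eps_t) = sigma^2, the variance is
  gamma(0) = sigma^2 * (1 + sum_i theta_i^2).
  sum_i theta_i^2 = (-0.768)^2 = 0.589824.
  gamma(0) = 5 * (1 + 0.589824) = 5 * 1.589824 = 7.94912, which rounds to 7.9491.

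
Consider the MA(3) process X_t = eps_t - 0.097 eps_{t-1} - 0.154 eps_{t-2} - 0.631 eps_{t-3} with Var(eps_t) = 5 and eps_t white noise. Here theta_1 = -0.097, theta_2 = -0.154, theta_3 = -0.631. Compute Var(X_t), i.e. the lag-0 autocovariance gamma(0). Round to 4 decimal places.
\gamma(0) = 7.1564

For an MA(q) process X_t = eps_t + sum_i theta_i eps_{t-i} with
Var(eps_t) = sigma^2, the variance is
  gamma(0) = sigma^2 * (1 + sum_i theta_i^2).
  sum_i theta_i^2 = (-0.097)^2 + (-0.154)^2 + (-0.631)^2 = 0.009409 + 0.023716 + 0.398161 = 0.431286.
  gamma(0) = 5 * (1 + 0.431286) = 5 * 1.431286 = 7.15643, which rounds to 7.1564.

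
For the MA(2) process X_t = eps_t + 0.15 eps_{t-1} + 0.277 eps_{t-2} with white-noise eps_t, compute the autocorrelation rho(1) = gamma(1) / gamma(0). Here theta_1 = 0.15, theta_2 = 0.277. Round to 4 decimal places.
\rho(1) = 0.1743

For an MA(q) process with theta_0 = 1, the autocovariance is
  gamma(k) = sigma^2 * sum_{i=0..q-k} theta_i * theta_{i+k},
and rho(k) = gamma(k) / gamma(0). Sigma^2 cancels.
  numerator   = (1)*(0.15) + (0.15)*(0.277) = 0.19155.
  denominator = (1)^2 + (0.15)^2 + (0.277)^2 = 1.099229.
  rho(1) = 0.19155 / 1.099229 = 0.1743.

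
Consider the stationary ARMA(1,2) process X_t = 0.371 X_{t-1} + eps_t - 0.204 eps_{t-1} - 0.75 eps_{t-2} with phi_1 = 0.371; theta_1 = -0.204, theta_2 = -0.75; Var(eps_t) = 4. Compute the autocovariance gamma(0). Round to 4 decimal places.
\gamma(0) = 6.3074

Multiply the model equation by X_{t-k} and take expectations. With theta_0 = psi_0 = 1 and psi_j the MA(infinity) weights, this gives
  gamma(k) - sum_i phi_i gamma(k-i) = c_k,
  c_k = sigma^2 * sum_{j=k..q} theta_j psi_{j-k}   (c_k = 0 for k > q),
using gamma(-m) = gamma(m).
psi-weights needed (psi_j = theta_j + sum_i phi_i psi_{j-i}):
  psi_1 = theta_1 + phi_1 = -0.204 + (0.371) = 0.167
  psi_2 = theta_2 + phi_1 psi_1 = -0.75 + (0.371)(0.167) = -0.688043
Right-hand sides:
  c_0 = sigma^2 (1 + theta_1 psi_1 + theta_2 psi_2) = 4 * (1 + (-0.204)(0.167) + (-0.75)(-0.688043)) = 4 * 1.481964 = 5.927857
  c_1 = sigma^2 (theta_1 + theta_2 psi_1) = 4 * (-0.204 + (-0.75)(0.167)) = -1.317
  c_2 = sigma^2 theta_2 = 4 * (-0.75) = -3
Equations for k = 0 and k = 1 (AR order 1):
  gamma(0) = phi_1 gamma(1) + c_0
  gamma(1) = phi_1 gamma(0) + c_1
Substituting the second into the first: gamma(0) (1 - phi_1^2) = c_0 + phi_1 c_1, so
  gamma(0) = (c_0 + phi_1 c_1) / (1 - phi_1^2) = (5.927857 + (0.371)(-1.317)) / (1 - (0.371)^2) = 5.43925 / 0.862359 = 6.307408.
Therefore gamma(0) = 6.3074 (to 4 decimal places).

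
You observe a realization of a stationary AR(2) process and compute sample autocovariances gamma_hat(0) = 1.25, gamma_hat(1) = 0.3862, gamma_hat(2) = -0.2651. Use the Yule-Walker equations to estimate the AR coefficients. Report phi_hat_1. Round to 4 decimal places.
\hat\phi_{1} = 0.4140

The Yule-Walker equations for an AR(p) process read, in matrix form,
  Gamma_p phi = r_p,   with   (Gamma_p)_{ij} = gamma(|i - j|),
                       (r_p)_i = gamma(i),   i,j = 1..p.
Substitute the sample gammas (Toeplitz matrix and right-hand side of size 2):
  Gamma_p = [[1.25, 0.3862], [0.3862, 1.25]]
  r_p     = [0.3862, -0.2651]
Written out:
  1.25 phi_1 + 0.3862 phi_2 = 0.3862
  0.3862 phi_1 + 1.25 phi_2 = -0.2651
Solve by Cramer's rule:
  det = gamma(0)^2 - gamma(1)^2 = (1.25)^2 - (0.3862)^2 = 1.5625 - 0.14915044 = 1.41334956
  phi_hat_1 = [gamma(1) gamma(0) - gamma(1) gamma(2)] / det = [(0.3862)(1.25) - (0.3862)(-0.2651)] / 1.41334956 = 0.58513162 / 1.41334956 = 0.414
  phi_hat_2 = [gamma(0) gamma(2) - gamma(1)^2] / det = [(1.25)(-0.2651) - (0.3862)^2] / 1.41334956 = -0.48052544 / 1.41334956 = -0.34
So phi_hat = [0.4140, -0.3400].
Therefore phi_hat_1 = 0.4140.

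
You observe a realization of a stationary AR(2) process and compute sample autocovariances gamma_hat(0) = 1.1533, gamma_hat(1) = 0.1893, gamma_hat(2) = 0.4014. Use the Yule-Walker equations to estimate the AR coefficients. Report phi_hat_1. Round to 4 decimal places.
\hat\phi_{1} = 0.1100

The Yule-Walker equations for an AR(p) process read, in matrix form,
  Gamma_p phi = r_p,   with   (Gamma_p)_{ij} = gamma(|i - j|),
                       (r_p)_i = gamma(i),   i,j = 1..p.
Substitute the sample gammas (Toeplitz matrix and right-hand side of size 2):
  Gamma_p = [[1.1533, 0.1893], [0.1893, 1.1533]]
  r_p     = [0.1893, 0.4014]
Written out:
  1.1533 phi_1 + 0.1893 phi_2 = 0.1893
  0.1893 phi_1 + 1.1533 phi_2 = 0.4014
Solve by Cramer's rule:
  det = gamma(0)^2 - gamma(1)^2 = (1.1533)^2 - (0.1893)^2 = 1.33010089 - 0.03583449 = 1.2942664
  phi_hat_1 = [gamma(1) gamma(0) - gamma(1) gamma(2)] / det = [(0.1893)(1.1533) - (0.1893)(0.4014)] / 1.2942664 = 0.14233467 / 1.2942664 = 0.11
  phi_hat_2 = [gamma(0) gamma(2) - gamma(1)^2] / det = [(1.1533)(0.4014) - (0.1893)^2] / 1.2942664 = 0.42710013 / 1.2942664 = 0.33
So phi_hat = [0.1100, 0.3300].
Therefore phi_hat_1 = 0.1100.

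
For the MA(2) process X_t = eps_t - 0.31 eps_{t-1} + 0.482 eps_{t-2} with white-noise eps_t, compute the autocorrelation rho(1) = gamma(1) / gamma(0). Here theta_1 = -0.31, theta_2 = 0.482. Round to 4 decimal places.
\rho(1) = -0.3458

For an MA(q) process with theta_0 = 1, the autocovariance is
  gamma(k) = sigma^2 * sum_{i=0..q-k} theta_i * theta_{i+k},
and rho(k) = gamma(k) / gamma(0). Sigma^2 cancels.
  numerator   = (1)*(-0.31) + (-0.31)*(0.482) = -0.45942.
  denominator = (1)^2 + (-0.31)^2 + (0.482)^2 = 1.328424.
  rho(1) = -0.45942 / 1.328424 = -0.3458.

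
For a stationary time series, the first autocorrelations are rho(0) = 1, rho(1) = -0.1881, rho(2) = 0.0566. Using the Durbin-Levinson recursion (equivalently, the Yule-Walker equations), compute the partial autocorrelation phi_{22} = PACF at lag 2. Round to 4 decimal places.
\phi_{22} = 0.0220

The PACF at lag k is phi_{kk}, the last component of the solution
to the Yule-Walker system G_k phi = r_k where
  (G_k)_{ij} = rho(|i - j|), (r_k)_i = rho(i), i,j = 1..k.
Equivalently, Durbin-Levinson gives phi_{kk} iteratively:
  phi_{11} = rho(1)
  phi_{kk} = [rho(k) - sum_{j=1..k-1} phi_{k-1,j} rho(k-j)]
            / [1 - sum_{j=1..k-1} phi_{k-1,j} rho(j)],
  phi_{k,j} = phi_{k-1,j} - phi_{kk} phi_{k-1,k-j},  j = 1..k-1.
Step k = 1:
  phi_11 = rho(1) = -0.1881.
Step k = 2:
  phi_22 = [rho(2) - phi_11 rho(1)] / [1 - phi_11 rho(1)] = [0.0566 - (-0.1881)(-0.1881)] / [1 - (-0.1881)(-0.1881)]
         = 0.02121839 / 0.96461839 = 0.022.
Therefore phi_{22} = 0.0220.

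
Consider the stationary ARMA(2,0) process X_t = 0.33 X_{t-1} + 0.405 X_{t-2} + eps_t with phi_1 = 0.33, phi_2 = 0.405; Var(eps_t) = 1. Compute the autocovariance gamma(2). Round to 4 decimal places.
\gamma(2) = 1.0159

Multiply the model equation by X_{t-k} and take expectations. With theta_0 = psi_0 = 1 and psi_j the MA(infinity) weights, this gives
  gamma(k) - sum_i phi_i gamma(k-i) = c_k,
  c_k = sigma^2 * sum_{j=k..q} theta_j psi_{j-k}   (c_k = 0 for k > q),
using gamma(-m) = gamma(m).
Pure AR (q = 0): c_0 = sigma^2 = 1, c_k = 0 for k >= 1.
Equations for k = 0, 1, 2 (AR order 2, c_2 = 0):
  (E0) gamma(0) = phi_1 gamma(1) + phi_2 gamma(2) + c_0
  (E1) gamma(1) = phi_1 gamma(0) + phi_2 gamma(1) + c_1
  (E2) gamma(2) = phi_1 gamma(1) + phi_2 gamma(0)
From (E1): gamma(1) = A gamma(0) + B with
  A = phi_1 / (1 - phi_2) = 0.33 / 0.595 = 0.554622,   B = c_1 / (1 - phi_2) = 0 / 0.595 = 0.
Insert (E2) into (E0): gamma(0) (1 - phi_2^2) = phi_1 (1 + phi_2) gamma(1) + c_0.
  phi_1 (1 + phi_2) = (0.33)(1.405) = 0.46365,   1 - phi_2^2 = 0.835975.
Replace gamma(1) by A gamma(0) + B and collect gamma(0):
  gamma(0) [0.835975 - (0.46365)(0.554622)] = c_0 = 1
  gamma(0) * 0.578825 = 1
  gamma(0) = 1 / 0.578825 = 1.727639.
  gamma(1) = A gamma(0) = (0.554622)(1.727639) = 0.958186.
  gamma(2) = phi_1 gamma(1) + phi_2 gamma(0) = (0.33)(0.958186) + (0.405)(1.727639) = 1.015895.
Therefore gamma(2) = 1.0159 (to 4 decimal places).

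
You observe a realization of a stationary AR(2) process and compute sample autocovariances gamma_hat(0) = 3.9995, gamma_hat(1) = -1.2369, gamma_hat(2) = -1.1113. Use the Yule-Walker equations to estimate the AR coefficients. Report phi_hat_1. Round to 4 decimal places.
\hat\phi_{1} = -0.4370

The Yule-Walker equations for an AR(p) process read, in matrix form,
  Gamma_p phi = r_p,   with   (Gamma_p)_{ij} = gamma(|i - j|),
                       (r_p)_i = gamma(i),   i,j = 1..p.
Substitute the sample gammas (Toeplitz matrix and right-hand side of size 2):
  Gamma_p = [[3.9995, -1.2369], [-1.2369, 3.9995]]
  r_p     = [-1.2369, -1.1113]
Written out:
  3.9995 phi_1 - 1.2369 phi_2 = -1.2369
  -1.2369 phi_1 + 3.9995 phi_2 = -1.1113
Solve by Cramer's rule:
  det = gamma(0)^2 - gamma(1)^2 = (3.9995)^2 - (-1.2369)^2 = 15.99600025 - 1.52992161 = 14.46607864
  phi_hat_1 = [gamma(1) gamma(0) - gamma(1) gamma(2)] / det = [(-1.2369)(3.9995) - (-1.2369)(-1.1113)] / 14.46607864 = -6.32154852 / 14.46607864 = -0.437
  phi_hat_2 = [gamma(0) gamma(2) - gamma(1)^2] / det = [(3.9995)(-1.1113) - (-1.2369)^2] / 14.46607864 = -5.97456596 / 14.46607864 = -0.413
So phi_hat = [-0.4370, -0.4130].
Therefore phi_hat_1 = -0.4370.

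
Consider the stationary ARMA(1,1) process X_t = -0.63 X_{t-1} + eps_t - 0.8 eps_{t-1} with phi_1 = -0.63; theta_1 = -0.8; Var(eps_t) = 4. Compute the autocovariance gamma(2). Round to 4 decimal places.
\gamma(2) = 8.9866

Multiply the model equation by X_{t-k} and take expectations. With theta_0 = psi_0 = 1 and psi_j the MA(infinity) weights, this gives
  gamma(k) - sum_i phi_i gamma(k-i) = c_k,
  c_k = sigma^2 * sum_{j=k..q} theta_j psi_{j-k}   (c_k = 0 for k > q),
using gamma(-m) = gamma(m).
psi-weights needed (psi_j = theta_j + sum_i phi_i psi_{j-i}):
  psi_1 = theta_1 + phi_1 = -0.8 + (-0.63) = -1.43
Right-hand sides:
  c_0 = sigma^2 (1 + theta_1 psi_1) = 4 * (1 + (-0.8)(-1.43)) = 4 * 2.144 = 8.576
  c_1 = sigma^2 theta_1 = 4 * (-0.8) = -3.2
  c_2 = 0
Equations for k = 0 and k = 1 (AR order 1):
  gamma(0) = phi_1 gamma(1) + c_0
  gamma(1) = phi_1 gamma(0) + c_1
Substituting the second into the first: gamma(0) (1 - phi_1^2) = c_0 + phi_1 c_1, so
  gamma(0) = (c_0 + phi_1 c_1) / (1 - phi_1^2) = (8.576 + (-0.63)(-3.2)) / (1 - (-0.63)^2) = 10.592 / 0.6031 = 17.562593.
  gamma(1) = phi_1 gamma(0) + c_1 = (-0.63)(17.562593) + (-3.2) = -14.264434.
For k = 2 (> q): gamma(2) = phi_1 gamma(1) = (-0.63)(-14.264434) = 8.986593.
Therefore gamma(2) = 8.9866 (to 4 decimal places).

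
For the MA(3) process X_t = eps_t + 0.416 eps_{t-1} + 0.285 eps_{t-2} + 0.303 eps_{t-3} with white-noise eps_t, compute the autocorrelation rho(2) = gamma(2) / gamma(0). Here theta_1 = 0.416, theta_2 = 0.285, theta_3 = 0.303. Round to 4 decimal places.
\rho(2) = 0.3054

For an MA(q) process with theta_0 = 1, the autocovariance is
  gamma(k) = sigma^2 * sum_{i=0..q-k} theta_i * theta_{i+k},
and rho(k) = gamma(k) / gamma(0). Sigma^2 cancels.
  numerator   = (1)*(0.285) + (0.416)*(0.303) = 0.411048.
  denominator = (1)^2 + (0.416)^2 + (0.285)^2 + (0.303)^2 = 1.34609.
  rho(2) = 0.411048 / 1.34609 = 0.3054.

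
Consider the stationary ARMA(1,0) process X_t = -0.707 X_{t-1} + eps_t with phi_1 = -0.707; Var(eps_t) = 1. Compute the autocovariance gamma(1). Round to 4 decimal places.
\gamma(1) = -1.4136

Multiply the model equation by X_{t-k} and take expectations. With theta_0 = psi_0 = 1 and psi_j the MA(infinity) weights, this gives
  gamma(k) - sum_i phi_i gamma(k-i) = c_k,
  c_k = sigma^2 * sum_{j=k..q} theta_j psi_{j-k}   (c_k = 0 for k > q),
using gamma(-m) = gamma(m).
Pure AR (q = 0): c_0 = sigma^2 = 1, c_k = 0 for k >= 1.
Equations for k = 0 and k = 1 (AR order 1):
  gamma(0) = phi_1 gamma(1) + c_0
  gamma(1) = phi_1 gamma(0) + c_1
Substituting the second into the first: gamma(0) (1 - phi_1^2) = c_0 + phi_1 c_1, so
  gamma(0) = c_0 / (1 - phi_1^2) = 1 / (1 - (-0.707)^2) = 1 / 0.500151 = 1.999396.
  gamma(1) = phi_1 gamma(0) = (-0.707)(1.999396) = -1.413573.
Therefore gamma(1) = -1.4136 (to 4 decimal places).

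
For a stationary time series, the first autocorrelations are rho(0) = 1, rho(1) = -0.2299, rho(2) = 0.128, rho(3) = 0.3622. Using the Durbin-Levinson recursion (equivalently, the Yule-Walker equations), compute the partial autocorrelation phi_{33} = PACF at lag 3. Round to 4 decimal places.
\phi_{33} = 0.4330

The PACF at lag k is phi_{kk}, the last component of the solution
to the Yule-Walker system G_k phi = r_k where
  (G_k)_{ij} = rho(|i - j|), (r_k)_i = rho(i), i,j = 1..k.
Equivalently, Durbin-Levinson gives phi_{kk} iteratively:
  phi_{11} = rho(1)
  phi_{kk} = [rho(k) - sum_{j=1..k-1} phi_{k-1,j} rho(k-j)]
            / [1 - sum_{j=1..k-1} phi_{k-1,j} rho(j)],
  phi_{k,j} = phi_{k-1,j} - phi_{kk} phi_{k-1,k-j},  j = 1..k-1.
Step k = 1:
  phi_11 = rho(1) = -0.2299.
Step k = 2:
  phi_22 = [rho(2) - phi_11 rho(1)] / [1 - phi_11 rho(1)] = [0.128 - (-0.2299)(-0.2299)] / [1 - (-0.2299)(-0.2299)]
         = 0.07514599 / 0.94714599 = 0.079339.
  Update: phi_21 = phi_11 - phi_22 phi_11 = -0.2299 - (0.079339)(-0.2299) = -0.21166.
Step k = 3:
  phi_33 = [rho(3) - phi_21 rho(2) - phi_22 rho(1)] / [1 - phi_21 rho(1) - phi_22 rho(2)]
    numerator   = 0.3622 - (-0.21166)(0.128) - (0.079339)(-0.2299) = 0.40753259
    denominator = 1 - (-0.21166)(-0.2299) - (0.079339)(0.128) = 0.94118395
  phi_33 = 0.40753259 / 0.94118395 = 0.433.
Therefore phi_{33} = 0.4330.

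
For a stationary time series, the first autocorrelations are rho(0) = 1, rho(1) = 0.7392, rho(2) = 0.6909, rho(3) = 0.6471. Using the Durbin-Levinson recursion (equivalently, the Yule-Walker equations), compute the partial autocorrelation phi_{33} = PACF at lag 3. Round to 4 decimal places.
\phi_{33} = 0.1561

The PACF at lag k is phi_{kk}, the last component of the solution
to the Yule-Walker system G_k phi = r_k where
  (G_k)_{ij} = rho(|i - j|), (r_k)_i = rho(i), i,j = 1..k.
Equivalently, Durbin-Levinson gives phi_{kk} iteratively:
  phi_{11} = rho(1)
  phi_{kk} = [rho(k) - sum_{j=1..k-1} phi_{k-1,j} rho(k-j)]
            / [1 - sum_{j=1..k-1} phi_{k-1,j} rho(j)],
  phi_{k,j} = phi_{k-1,j} - phi_{kk} phi_{k-1,k-j},  j = 1..k-1.
Step k = 1:
  phi_11 = rho(1) = 0.7392.
Step k = 2:
  phi_22 = [rho(2) - phi_11 rho(1)] / [1 - phi_11 rho(1)] = [0.6909 - (0.7392)(0.7392)] / [1 - (0.7392)(0.7392)]
         = 0.14448336 / 0.45358336 = 0.318538.
  Update: phi_21 = phi_11 - phi_22 phi_11 = 0.7392 - (0.318538)(0.7392) = 0.503737.
Step k = 3:
  phi_33 = [rho(3) - phi_21 rho(2) - phi_22 rho(1)] / [1 - phi_21 rho(1) - phi_22 rho(2)]
    numerator   = 0.6471 - (0.503737)(0.6909) - (0.318538)(0.7392) = 0.06360511
    denominator = 1 - (0.503737)(0.7392) - (0.318538)(0.6909) = 0.40755998
  phi_33 = 0.06360511 / 0.40755998 = 0.1561.
Therefore phi_{33} = 0.1561.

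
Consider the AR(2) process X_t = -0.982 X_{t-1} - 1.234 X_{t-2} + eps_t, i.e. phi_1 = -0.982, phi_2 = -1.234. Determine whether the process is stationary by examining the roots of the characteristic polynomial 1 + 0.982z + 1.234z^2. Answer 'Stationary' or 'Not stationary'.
\text{Not stationary}

The AR(p) characteristic polynomial is P(z) = 1 + 0.982z + 1.234z^2.
Stationarity requires all roots to lie outside the unit circle, i.e. |z| > 1 for every root.
Set 1 + (0.982) z + (1.234) z^2 = 0, i.e. a z^2 + b z + c = 0 with a = 1.234, b = 0.982, c = 1.
Discriminant D = b^2 - 4ac = (0.982)^2 - 4*(1.234)*1 = 0.964324 - (4.936) = -3.971676.
D < 0, so the roots are the complex-conjugate pair z = (-b +/- i sqrt(-D)) / (2a) = -0.3979 +/- 0.8075i.
For a conjugate pair |z|^2 = z * conj(z) = (product of roots) = c/a = 1/(1.234) = 0.810373, so |z| = sqrt(0.810373) = 0.9002 for both roots.
Moduli of all roots: 0.9002, 0.9002.
All moduli strictly greater than 1? No.
Verdict: Not stationary.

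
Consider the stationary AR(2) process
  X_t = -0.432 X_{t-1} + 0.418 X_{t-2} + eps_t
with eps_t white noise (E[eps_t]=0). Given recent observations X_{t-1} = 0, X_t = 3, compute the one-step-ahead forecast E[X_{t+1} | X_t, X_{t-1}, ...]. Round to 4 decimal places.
E[X_{t+1} \mid \mathcal F_t] = -1.2960

For an AR(p) model X_t = c + sum_i phi_i X_{t-i} + eps_t, the
one-step-ahead conditional mean is
  E[X_{t+1} | X_t, ...] = c + sum_i phi_i X_{t+1-i}.
Substitute known values:
  E[X_{t+1} | ...] = (-0.432) * (3) + (0.418) * (0)
                   = -1.2960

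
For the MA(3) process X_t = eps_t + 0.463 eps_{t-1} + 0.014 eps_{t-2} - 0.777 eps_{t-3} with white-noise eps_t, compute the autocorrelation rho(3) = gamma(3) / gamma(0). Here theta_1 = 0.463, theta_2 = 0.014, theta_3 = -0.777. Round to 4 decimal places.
\rho(3) = -0.4273

For an MA(q) process with theta_0 = 1, the autocovariance is
  gamma(k) = sigma^2 * sum_{i=0..q-k} theta_i * theta_{i+k},
and rho(k) = gamma(k) / gamma(0). Sigma^2 cancels.
  numerator   = (1)*(-0.777) = -0.777.
  denominator = (1)^2 + (0.463)^2 + (0.014)^2 + (-0.777)^2 = 1.818294.
  rho(3) = -0.777 / 1.818294 = -0.4273.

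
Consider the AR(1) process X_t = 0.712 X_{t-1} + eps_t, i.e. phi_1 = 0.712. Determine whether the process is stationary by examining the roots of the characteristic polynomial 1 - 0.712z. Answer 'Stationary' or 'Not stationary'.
\text{Stationary}

The AR(p) characteristic polynomial is P(z) = 1 - 0.712z.
Stationarity requires all roots to lie outside the unit circle, i.e. |z| > 1 for every root.
This is linear in z: 1 + (-0.712) z = 0  =>  z = -1/(-0.712) = 1.404494,  |z| = 1.404494.
Moduli of all roots: 1.4045.
All moduli strictly greater than 1? Yes.
Verdict: Stationary.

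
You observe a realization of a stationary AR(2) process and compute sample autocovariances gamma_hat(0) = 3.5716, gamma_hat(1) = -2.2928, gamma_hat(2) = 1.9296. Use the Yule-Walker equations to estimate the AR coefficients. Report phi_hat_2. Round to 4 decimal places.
\hat\phi_{2} = 0.2180

The Yule-Walker equations for an AR(p) process read, in matrix form,
  Gamma_p phi = r_p,   with   (Gamma_p)_{ij} = gamma(|i - j|),
                       (r_p)_i = gamma(i),   i,j = 1..p.
Substitute the sample gammas (Toeplitz matrix and right-hand side of size 2):
  Gamma_p = [[3.5716, -2.2928], [-2.2928, 3.5716]]
  r_p     = [-2.2928, 1.9296]
Written out:
  3.5716 phi_1 - 2.2928 phi_2 = -2.2928
  -2.2928 phi_1 + 3.5716 phi_2 = 1.9296
Solve by Cramer's rule:
  det = gamma(0)^2 - gamma(1)^2 = (3.5716)^2 - (-2.2928)^2 = 12.75632656 - 5.25693184 = 7.49939472
  phi_hat_1 = [gamma(1) gamma(0) - gamma(1) gamma(2)] / det = [(-2.2928)(3.5716) - (-2.2928)(1.9296)] / 7.49939472 = -3.7647776 / 7.49939472 = -0.502
  phi_hat_2 = [gamma(0) gamma(2) - gamma(1)^2] / det = [(3.5716)(1.9296) - (-2.2928)^2] / 7.49939472 = 1.63482752 / 7.49939472 = 0.218
So phi_hat = [-0.5020, 0.2180].
Therefore phi_hat_2 = 0.2180.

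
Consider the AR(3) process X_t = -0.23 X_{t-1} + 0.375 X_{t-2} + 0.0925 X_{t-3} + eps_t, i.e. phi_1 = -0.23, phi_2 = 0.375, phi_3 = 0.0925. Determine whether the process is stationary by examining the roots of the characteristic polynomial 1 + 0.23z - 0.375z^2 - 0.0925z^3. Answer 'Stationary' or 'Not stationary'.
\text{Stationary}

The AR(p) characteristic polynomial is P(z) = 1 + 0.23z - 0.375z^2 - 0.0925z^3.
Stationarity requires all roots to lie outside the unit circle, i.e. |z| > 1 for every root.
Degree 3: look for a simple real root z0 first, then factor out (1 - z/z0) and solve the remaining quadratic.
Testing z0 = -4: P(-4) = 1 + (0.23)(-4) + (-0.375)(-4)^2 + (-0.0925)(-4)^3
  = 1 + (-0.92) + (-6) + (5.92) = 0.  So z_0 = -4 is a root, |z_0| = 4.
Divide out the factor (1 + 0.25 z) = (1 - z/z0) (since 1/z0 = -0.25):
  P(z) = (1 + 0.25 z)(1 + (-0.02) z + (-0.37) z^2)
  [check: z-coef -0.02 - (-0.25) = 0.23; z^2-coef -0.37 - (-0.25)(-0.02) = -0.375; z^3-coef -(-0.25)(-0.37) = -0.0925.]
Remaining roots from the quadratic factor 1 + (-0.02) z + (-0.37) z^2:
  Set 1 + (-0.02) z + (-0.37) z^2 = 0, i.e. a z^2 + b z + c = 0 with a = -0.37, b = -0.02, c = 1.
  Discriminant D = b^2 - 4ac = (-0.02)^2 - 4*(-0.37)*1 = 0.0004 - (-1.48) = 1.4804.
  D >= 0, so the roots are real: z = (-b +/- sqrt(D)) / (2a) = (0.02 +/- 1.216717) / (-0.74).
    z_1 = (0.02 + 1.216717) / (-0.74) = -1.6712,   |z_1| = 1.6712.
    z_2 = (0.02 - 1.216717) / (-0.74) = 1.6172,   |z_2| = 1.6172.
Moduli of all roots: 4.0000, 1.6712, 1.6172.
All moduli strictly greater than 1? Yes.
Verdict: Stationary.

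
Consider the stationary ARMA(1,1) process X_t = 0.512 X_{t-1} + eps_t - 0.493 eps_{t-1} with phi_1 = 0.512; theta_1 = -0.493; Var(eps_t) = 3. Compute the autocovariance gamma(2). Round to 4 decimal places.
\gamma(2) = 0.0296

Multiply the model equation by X_{t-k} and take expectations. With theta_0 = psi_0 = 1 and psi_j the MA(infinity) weights, this gives
  gamma(k) - sum_i phi_i gamma(k-i) = c_k,
  c_k = sigma^2 * sum_{j=k..q} theta_j psi_{j-k}   (c_k = 0 for k > q),
using gamma(-m) = gamma(m).
psi-weights needed (psi_j = theta_j + sum_i phi_i psi_{j-i}):
  psi_1 = theta_1 + phi_1 = -0.493 + (0.512) = 0.019
Right-hand sides:
  c_0 = sigma^2 (1 + theta_1 psi_1) = 3 * (1 + (-0.493)(0.019)) = 3 * 0.990633 = 2.971899
  c_1 = sigma^2 theta_1 = 3 * (-0.493) = -1.479
  c_2 = 0
Equations for k = 0 and k = 1 (AR order 1):
  gamma(0) = phi_1 gamma(1) + c_0
  gamma(1) = phi_1 gamma(0) + c_1
Substituting the second into the first: gamma(0) (1 - phi_1^2) = c_0 + phi_1 c_1, so
  gamma(0) = (c_0 + phi_1 c_1) / (1 - phi_1^2) = (2.971899 + (0.512)(-1.479)) / (1 - (0.512)^2) = 2.214651 / 0.737856 = 3.001468.
  gamma(1) = phi_1 gamma(0) + c_1 = (0.512)(3.001468) + (-1.479) = 0.057751.
For k = 2 (> q): gamma(2) = phi_1 gamma(1) = (0.512)(0.057751) = 0.029569.
Therefore gamma(2) = 0.0296 (to 4 decimal places).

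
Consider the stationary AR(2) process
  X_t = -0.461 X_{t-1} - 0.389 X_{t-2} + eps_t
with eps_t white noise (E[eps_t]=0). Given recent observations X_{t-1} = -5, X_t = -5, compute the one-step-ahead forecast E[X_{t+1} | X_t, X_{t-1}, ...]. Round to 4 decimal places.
E[X_{t+1} \mid \mathcal F_t] = 4.2500

For an AR(p) model X_t = c + sum_i phi_i X_{t-i} + eps_t, the
one-step-ahead conditional mean is
  E[X_{t+1} | X_t, ...] = c + sum_i phi_i X_{t+1-i}.
Substitute known values:
  E[X_{t+1} | ...] = (-0.461) * (-5) + (-0.389) * (-5)
                   = 4.2500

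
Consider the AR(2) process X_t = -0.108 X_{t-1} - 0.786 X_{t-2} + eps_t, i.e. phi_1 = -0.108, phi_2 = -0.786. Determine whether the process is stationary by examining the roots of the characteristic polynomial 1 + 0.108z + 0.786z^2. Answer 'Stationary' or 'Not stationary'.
\text{Stationary}

The AR(p) characteristic polynomial is P(z) = 1 + 0.108z + 0.786z^2.
Stationarity requires all roots to lie outside the unit circle, i.e. |z| > 1 for every root.
Set 1 + (0.108) z + (0.786) z^2 = 0, i.e. a z^2 + b z + c = 0 with a = 0.786, b = 0.108, c = 1.
Discriminant D = b^2 - 4ac = (0.108)^2 - 4*(0.786)*1 = 0.011664 - (3.144) = -3.132336.
D < 0, so the roots are the complex-conjugate pair z = (-b +/- i sqrt(-D)) / (2a) = -0.0687 +/- 1.1259i.
For a conjugate pair |z|^2 = z * conj(z) = (product of roots) = c/a = 1/(0.786) = 1.272265, so |z| = sqrt(1.272265) = 1.1279 for both roots.
Moduli of all roots: 1.1279, 1.1279.
All moduli strictly greater than 1? Yes.
Verdict: Stationary.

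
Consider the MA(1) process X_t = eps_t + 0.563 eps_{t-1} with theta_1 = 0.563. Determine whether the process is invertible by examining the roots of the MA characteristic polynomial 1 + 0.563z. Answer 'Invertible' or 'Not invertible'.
\text{Invertible}

The MA(q) characteristic polynomial is P(z) = 1 + 0.563z.
Invertibility requires all roots to lie outside the unit circle, i.e. |z| > 1 for every root.
This is linear in z: 1 + (0.563) z = 0  =>  z = -1/(0.563) = -1.776199,  |z| = 1.776199.
Moduli of all roots: 1.7762.
All moduli strictly greater than 1? Yes.
Verdict: Invertible.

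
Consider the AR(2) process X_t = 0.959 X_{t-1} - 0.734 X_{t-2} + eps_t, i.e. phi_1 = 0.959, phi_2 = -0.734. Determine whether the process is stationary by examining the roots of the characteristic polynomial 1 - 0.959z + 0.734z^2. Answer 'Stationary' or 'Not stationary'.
\text{Stationary}

The AR(p) characteristic polynomial is P(z) = 1 - 0.959z + 0.734z^2.
Stationarity requires all roots to lie outside the unit circle, i.e. |z| > 1 for every root.
Set 1 + (-0.959) z + (0.734) z^2 = 0, i.e. a z^2 + b z + c = 0 with a = 0.734, b = -0.959, c = 1.
Discriminant D = b^2 - 4ac = (-0.959)^2 - 4*(0.734)*1 = 0.919681 - (2.936) = -2.016319.
D < 0, so the roots are the complex-conjugate pair z = (-b +/- i sqrt(-D)) / (2a) = 0.6533 +/- 0.9673i.
For a conjugate pair |z|^2 = z * conj(z) = (product of roots) = c/a = 1/(0.734) = 1.362398, so |z| = sqrt(1.362398) = 1.1672 for both roots.
Moduli of all roots: 1.1672, 1.1672.
All moduli strictly greater than 1? Yes.
Verdict: Stationary.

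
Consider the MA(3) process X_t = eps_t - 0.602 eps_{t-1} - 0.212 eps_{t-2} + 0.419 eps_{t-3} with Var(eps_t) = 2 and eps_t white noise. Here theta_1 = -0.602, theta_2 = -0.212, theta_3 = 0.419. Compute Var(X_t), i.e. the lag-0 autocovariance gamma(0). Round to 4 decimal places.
\gamma(0) = 3.1658

For an MA(q) process X_t = eps_t + sum_i theta_i eps_{t-i} with
Var(eps_t) = sigma^2, the variance is
  gamma(0) = sigma^2 * (1 + sum_i theta_i^2).
  sum_i theta_i^2 = (-0.602)^2 + (-0.212)^2 + (0.419)^2 = 0.362404 + 0.044944 + 0.175561 = 0.582909.
  gamma(0) = 2 * (1 + 0.582909) = 2 * 1.582909 = 3.165818, which rounds to 3.1658.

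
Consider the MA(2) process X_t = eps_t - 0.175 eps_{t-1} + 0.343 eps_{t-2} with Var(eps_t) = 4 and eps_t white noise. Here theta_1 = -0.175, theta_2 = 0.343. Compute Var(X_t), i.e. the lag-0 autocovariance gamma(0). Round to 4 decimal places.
\gamma(0) = 4.5931

For an MA(q) process X_t = eps_t + sum_i theta_i eps_{t-i} with
Var(eps_t) = sigma^2, the variance is
  gamma(0) = sigma^2 * (1 + sum_i theta_i^2).
  sum_i theta_i^2 = (-0.175)^2 + (0.343)^2 = 0.030625 + 0.117649 = 0.148274.
  gamma(0) = 4 * (1 + 0.148274) = 4 * 1.148274 = 4.593096, which rounds to 4.5931.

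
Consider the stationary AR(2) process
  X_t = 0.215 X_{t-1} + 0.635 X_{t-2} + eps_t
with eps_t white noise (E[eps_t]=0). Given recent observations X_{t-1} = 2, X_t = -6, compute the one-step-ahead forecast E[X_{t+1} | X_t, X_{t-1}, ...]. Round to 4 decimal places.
E[X_{t+1} \mid \mathcal F_t] = -0.0200

For an AR(p) model X_t = c + sum_i phi_i X_{t-i} + eps_t, the
one-step-ahead conditional mean is
  E[X_{t+1} | X_t, ...] = c + sum_i phi_i X_{t+1-i}.
Substitute known values:
  E[X_{t+1} | ...] = (0.215) * (-6) + (0.635) * (2)
                   = -0.0200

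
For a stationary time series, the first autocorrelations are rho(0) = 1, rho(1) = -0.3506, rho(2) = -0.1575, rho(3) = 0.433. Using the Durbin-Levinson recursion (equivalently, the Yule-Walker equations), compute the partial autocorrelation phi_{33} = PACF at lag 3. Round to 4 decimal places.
\phi_{33} = 0.3150

The PACF at lag k is phi_{kk}, the last component of the solution
to the Yule-Walker system G_k phi = r_k where
  (G_k)_{ij} = rho(|i - j|), (r_k)_i = rho(i), i,j = 1..k.
Equivalently, Durbin-Levinson gives phi_{kk} iteratively:
  phi_{11} = rho(1)
  phi_{kk} = [rho(k) - sum_{j=1..k-1} phi_{k-1,j} rho(k-j)]
            / [1 - sum_{j=1..k-1} phi_{k-1,j} rho(j)],
  phi_{k,j} = phi_{k-1,j} - phi_{kk} phi_{k-1,k-j},  j = 1..k-1.
Step k = 1:
  phi_11 = rho(1) = -0.3506.
Step k = 2:
  phi_22 = [rho(2) - phi_11 rho(1)] / [1 - phi_11 rho(1)] = [-0.1575 - (-0.3506)(-0.3506)] / [1 - (-0.3506)(-0.3506)]
         = -0.28042036 / 0.87707964 = -0.319721.
  Update: phi_21 = phi_11 - phi_22 phi_11 = -0.3506 - (-0.319721)(-0.3506) = -0.462694.
Step k = 3:
  phi_33 = [rho(3) - phi_21 rho(2) - phi_22 rho(1)] / [1 - phi_21 rho(1) - phi_22 rho(2)]
    numerator   = 0.433 - (-0.462694)(-0.1575) - (-0.319721)(-0.3506) = 0.24803168
    denominator = 1 - (-0.462694)(-0.3506) - (-0.319721)(-0.1575) = 0.7874235
  phi_33 = 0.24803168 / 0.7874235 = 0.315.
Therefore phi_{33} = 0.3150.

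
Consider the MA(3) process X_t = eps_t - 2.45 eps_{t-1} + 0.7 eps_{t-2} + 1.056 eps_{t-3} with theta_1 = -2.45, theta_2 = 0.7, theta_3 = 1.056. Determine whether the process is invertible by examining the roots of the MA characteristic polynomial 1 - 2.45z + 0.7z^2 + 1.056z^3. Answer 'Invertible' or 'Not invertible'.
\text{Not invertible}

The MA(q) characteristic polynomial is P(z) = 1 - 2.45z + 0.7z^2 + 1.056z^3.
Invertibility requires all roots to lie outside the unit circle, i.e. |z| > 1 for every root.
Degree 3: look for a simple real root z0 first, then factor out (1 - z/z0) and solve the remaining quadratic.
Testing z0 = 0.625: P(0.625) = 1 + (-2.45)(0.625) + (0.7)(0.625)^2 + (1.056)(0.625)^3
  = 1 + (-1.53125) + (0.273438) + (0.257812) = 0.  So z_0 = 0.625 is a root, |z_0| = 0.625.
Divide out the factor (1 - 1.6 z) = (1 - z/z0) (since 1/z0 = 1.6):
  P(z) = (1 - 1.6 z)(1 + (-0.85) z + (-0.66) z^2)
  [check: z-coef -0.85 - (1.6) = -2.45; z^2-coef -0.66 - (1.6)(-0.85) = 0.7; z^3-coef -(1.6)(-0.66) = 1.056.]
Remaining roots from the quadratic factor 1 + (-0.85) z + (-0.66) z^2:
  Set 1 + (-0.85) z + (-0.66) z^2 = 0, i.e. a z^2 + b z + c = 0 with a = -0.66, b = -0.85, c = 1.
  Discriminant D = b^2 - 4ac = (-0.85)^2 - 4*(-0.66)*1 = 0.7225 - (-2.64) = 3.3625.
  D >= 0, so the roots are real: z = (-b +/- sqrt(D)) / (2a) = (0.85 +/- 1.833712) / (-1.32).
    z_1 = (0.85 + 1.833712) / (-1.32) = -2.0331,   |z_1| = 2.0331.
    z_2 = (0.85 - 1.833712) / (-1.32) = 0.7452,   |z_2| = 0.7452.
Moduli of all roots: 0.6250, 2.0331, 0.7452.
All moduli strictly greater than 1? No.
Verdict: Not invertible.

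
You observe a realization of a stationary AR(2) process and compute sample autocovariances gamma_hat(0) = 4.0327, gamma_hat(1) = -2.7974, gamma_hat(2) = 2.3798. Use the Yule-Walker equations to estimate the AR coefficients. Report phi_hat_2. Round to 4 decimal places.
\hat\phi_{2} = 0.2100

The Yule-Walker equations for an AR(p) process read, in matrix form,
  Gamma_p phi = r_p,   with   (Gamma_p)_{ij} = gamma(|i - j|),
                       (r_p)_i = gamma(i),   i,j = 1..p.
Substitute the sample gammas (Toeplitz matrix and right-hand side of size 2):
  Gamma_p = [[4.0327, -2.7974], [-2.7974, 4.0327]]
  r_p     = [-2.7974, 2.3798]
Written out:
  4.0327 phi_1 - 2.7974 phi_2 = -2.7974
  -2.7974 phi_1 + 4.0327 phi_2 = 2.3798
Solve by Cramer's rule:
  det = gamma(0)^2 - gamma(1)^2 = (4.0327)^2 - (-2.7974)^2 = 16.26266929 - 7.82544676 = 8.43722253
  phi_hat_1 = [gamma(1) gamma(0) - gamma(1) gamma(2)] / det = [(-2.7974)(4.0327) - (-2.7974)(2.3798)] / 8.43722253 = -4.62382246 / 8.43722253 = -0.548
  phi_hat_2 = [gamma(0) gamma(2) - gamma(1)^2] / det = [(4.0327)(2.3798) - (-2.7974)^2] / 8.43722253 = 1.7715727 / 8.43722253 = 0.21
So phi_hat = [-0.5480, 0.2100].
Therefore phi_hat_2 = 0.2100.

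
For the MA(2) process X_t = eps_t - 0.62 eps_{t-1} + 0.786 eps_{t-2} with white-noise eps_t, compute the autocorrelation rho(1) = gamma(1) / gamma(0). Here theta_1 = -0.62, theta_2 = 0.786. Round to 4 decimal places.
\rho(1) = -0.5531

For an MA(q) process with theta_0 = 1, the autocovariance is
  gamma(k) = sigma^2 * sum_{i=0..q-k} theta_i * theta_{i+k},
and rho(k) = gamma(k) / gamma(0). Sigma^2 cancels.
  numerator   = (1)*(-0.62) + (-0.62)*(0.786) = -1.10732.
  denominator = (1)^2 + (-0.62)^2 + (0.786)^2 = 2.002196.
  rho(1) = -1.10732 / 2.002196 = -0.5531.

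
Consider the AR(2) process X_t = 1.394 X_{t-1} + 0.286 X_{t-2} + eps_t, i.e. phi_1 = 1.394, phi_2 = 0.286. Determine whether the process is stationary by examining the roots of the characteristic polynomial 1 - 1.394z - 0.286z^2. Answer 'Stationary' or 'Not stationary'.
\text{Not stationary}

The AR(p) characteristic polynomial is P(z) = 1 - 1.394z - 0.286z^2.
Stationarity requires all roots to lie outside the unit circle, i.e. |z| > 1 for every root.
Set 1 + (-1.394) z + (-0.286) z^2 = 0, i.e. a z^2 + b z + c = 0 with a = -0.286, b = -1.394, c = 1.
Discriminant D = b^2 - 4ac = (-1.394)^2 - 4*(-0.286)*1 = 1.943236 - (-1.144) = 3.087236.
D >= 0, so the roots are real: z = (-b +/- sqrt(D)) / (2a) = (1.394 +/- 1.757053) / (-0.572).
  z_1 = (1.394 + 1.757053) / (-0.572) = -5.5088,   |z_1| = 5.5088.
  z_2 = (1.394 - 1.757053) / (-0.572) = 0.6347,   |z_2| = 0.6347.
Moduli of all roots: 5.5088, 0.6347.
All moduli strictly greater than 1? No.
Verdict: Not stationary.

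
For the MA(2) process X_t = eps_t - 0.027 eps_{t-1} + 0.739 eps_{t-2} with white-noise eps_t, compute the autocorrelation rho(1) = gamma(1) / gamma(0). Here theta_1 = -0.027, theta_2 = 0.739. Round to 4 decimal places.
\rho(1) = -0.0304

For an MA(q) process with theta_0 = 1, the autocovariance is
  gamma(k) = sigma^2 * sum_{i=0..q-k} theta_i * theta_{i+k},
and rho(k) = gamma(k) / gamma(0). Sigma^2 cancels.
  numerator   = (1)*(-0.027) + (-0.027)*(0.739) = -0.046953.
  denominator = (1)^2 + (-0.027)^2 + (0.739)^2 = 1.54685.
  rho(1) = -0.046953 / 1.54685 = -0.0304.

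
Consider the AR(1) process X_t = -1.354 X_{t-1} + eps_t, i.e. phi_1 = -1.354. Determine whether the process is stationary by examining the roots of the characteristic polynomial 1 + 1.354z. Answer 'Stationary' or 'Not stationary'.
\text{Not stationary}

The AR(p) characteristic polynomial is P(z) = 1 + 1.354z.
Stationarity requires all roots to lie outside the unit circle, i.e. |z| > 1 for every root.
This is linear in z: 1 + (1.354) z = 0  =>  z = -1/(1.354) = -0.738552,  |z| = 0.738552.
Moduli of all roots: 0.7386.
All moduli strictly greater than 1? No.
Verdict: Not stationary.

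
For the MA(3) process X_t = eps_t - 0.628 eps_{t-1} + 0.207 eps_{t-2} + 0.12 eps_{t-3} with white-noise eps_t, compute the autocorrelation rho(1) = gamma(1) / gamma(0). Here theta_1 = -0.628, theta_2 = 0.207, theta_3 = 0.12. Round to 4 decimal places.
\rho(1) = -0.5051

For an MA(q) process with theta_0 = 1, the autocovariance is
  gamma(k) = sigma^2 * sum_{i=0..q-k} theta_i * theta_{i+k},
and rho(k) = gamma(k) / gamma(0). Sigma^2 cancels.
  numerator   = (1)*(-0.628) + (-0.628)*(0.207) + (0.207)*(0.12) = -0.733156.
  denominator = (1)^2 + (-0.628)^2 + (0.207)^2 + (0.12)^2 = 1.451633.
  rho(1) = -0.733156 / 1.451633 = -0.5051.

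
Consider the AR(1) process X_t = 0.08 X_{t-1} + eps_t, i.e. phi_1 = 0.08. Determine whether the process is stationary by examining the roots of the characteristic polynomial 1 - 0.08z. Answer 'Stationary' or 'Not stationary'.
\text{Stationary}

The AR(p) characteristic polynomial is P(z) = 1 - 0.08z.
Stationarity requires all roots to lie outside the unit circle, i.e. |z| > 1 for every root.
This is linear in z: 1 + (-0.08) z = 0  =>  z = -1/(-0.08) = 12.5,  |z| = 12.5.
Moduli of all roots: 12.5000.
All moduli strictly greater than 1? Yes.
Verdict: Stationary.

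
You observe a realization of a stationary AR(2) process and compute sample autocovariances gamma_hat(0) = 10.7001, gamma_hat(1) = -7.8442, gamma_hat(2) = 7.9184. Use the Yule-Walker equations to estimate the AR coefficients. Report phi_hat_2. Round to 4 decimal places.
\hat\phi_{2} = 0.4380

The Yule-Walker equations for an AR(p) process read, in matrix form,
  Gamma_p phi = r_p,   with   (Gamma_p)_{ij} = gamma(|i - j|),
                       (r_p)_i = gamma(i),   i,j = 1..p.
Substitute the sample gammas (Toeplitz matrix and right-hand side of size 2):
  Gamma_p = [[10.7001, -7.8442], [-7.8442, 10.7001]]
  r_p     = [-7.8442, 7.9184]
Written out:
  10.7001 phi_1 - 7.8442 phi_2 = -7.8442
  -7.8442 phi_1 + 10.7001 phi_2 = 7.9184
Solve by Cramer's rule:
  det = gamma(0)^2 - gamma(1)^2 = (10.7001)^2 - (-7.8442)^2 = 114.49214001 - 61.53147364 = 52.96066637
  phi_hat_1 = [gamma(1) gamma(0) - gamma(1) gamma(2)] / det = [(-7.8442)(10.7001) - (-7.8442)(7.9184)] / 52.96066637 = -21.82021114 / 52.96066637 = -0.412
  phi_hat_2 = [gamma(0) gamma(2) - gamma(1)^2] / det = [(10.7001)(7.9184) - (-7.8442)^2] / 52.96066637 = 23.1961982 / 52.96066637 = 0.438
So phi_hat = [-0.4120, 0.4380].
Therefore phi_hat_2 = 0.4380.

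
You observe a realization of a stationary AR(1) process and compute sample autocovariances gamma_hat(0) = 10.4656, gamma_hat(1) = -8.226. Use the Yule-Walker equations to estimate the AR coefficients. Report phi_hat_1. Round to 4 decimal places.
\hat\phi_{1} = -0.7860

The Yule-Walker equations for an AR(p) process read, in matrix form,
  Gamma_p phi = r_p,   with   (Gamma_p)_{ij} = gamma(|i - j|),
                       (r_p)_i = gamma(i),   i,j = 1..p.
Substitute the sample gammas (Toeplitz matrix and right-hand side of size 1):
  Gamma_p = [[10.4656]]
  r_p     = [-8.226]
With p = 1 this is the single equation gamma(0) phi_1 = gamma(1):
  phi_hat_1 = gamma(1) / gamma(0) = -8.226 / 10.4656 = -0.7860.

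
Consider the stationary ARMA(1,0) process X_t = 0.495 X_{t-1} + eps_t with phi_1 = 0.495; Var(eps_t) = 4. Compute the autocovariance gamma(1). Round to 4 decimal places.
\gamma(1) = 2.6226

Multiply the model equation by X_{t-k} and take expectations. With theta_0 = psi_0 = 1 and psi_j the MA(infinity) weights, this gives
  gamma(k) - sum_i phi_i gamma(k-i) = c_k,
  c_k = sigma^2 * sum_{j=k..q} theta_j psi_{j-k}   (c_k = 0 for k > q),
using gamma(-m) = gamma(m).
Pure AR (q = 0): c_0 = sigma^2 = 4, c_k = 0 for k >= 1.
Equations for k = 0 and k = 1 (AR order 1):
  gamma(0) = phi_1 gamma(1) + c_0
  gamma(1) = phi_1 gamma(0) + c_1
Substituting the second into the first: gamma(0) (1 - phi_1^2) = c_0 + phi_1 c_1, so
  gamma(0) = c_0 / (1 - phi_1^2) = 4 / (1 - (0.495)^2) = 4 / 0.754975 = 5.298189.
  gamma(1) = phi_1 gamma(0) = (0.495)(5.298189) = 2.622603.
Therefore gamma(1) = 2.6226 (to 4 decimal places).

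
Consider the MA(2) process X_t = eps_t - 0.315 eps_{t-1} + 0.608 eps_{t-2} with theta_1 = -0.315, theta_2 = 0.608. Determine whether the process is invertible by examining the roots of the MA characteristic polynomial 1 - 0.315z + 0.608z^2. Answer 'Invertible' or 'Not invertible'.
\text{Invertible}

The MA(q) characteristic polynomial is P(z) = 1 - 0.315z + 0.608z^2.
Invertibility requires all roots to lie outside the unit circle, i.e. |z| > 1 for every root.
Set 1 + (-0.315) z + (0.608) z^2 = 0, i.e. a z^2 + b z + c = 0 with a = 0.608, b = -0.315, c = 1.
Discriminant D = b^2 - 4ac = (-0.315)^2 - 4*(0.608)*1 = 0.099225 - (2.432) = -2.332775.
D < 0, so the roots are the complex-conjugate pair z = (-b +/- i sqrt(-D)) / (2a) = 0.259 +/- 1.256i.
For a conjugate pair |z|^2 = z * conj(z) = (product of roots) = c/a = 1/(0.608) = 1.644737, so |z| = sqrt(1.644737) = 1.2825 for both roots.
Moduli of all roots: 1.2825, 1.2825.
All moduli strictly greater than 1? Yes.
Verdict: Invertible.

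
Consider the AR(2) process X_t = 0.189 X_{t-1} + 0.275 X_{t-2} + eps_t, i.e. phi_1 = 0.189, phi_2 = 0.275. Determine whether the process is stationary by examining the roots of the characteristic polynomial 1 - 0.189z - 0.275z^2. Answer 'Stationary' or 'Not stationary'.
\text{Stationary}

The AR(p) characteristic polynomial is P(z) = 1 - 0.189z - 0.275z^2.
Stationarity requires all roots to lie outside the unit circle, i.e. |z| > 1 for every root.
Set 1 + (-0.189) z + (-0.275) z^2 = 0, i.e. a z^2 + b z + c = 0 with a = -0.275, b = -0.189, c = 1.
Discriminant D = b^2 - 4ac = (-0.189)^2 - 4*(-0.275)*1 = 0.035721 - (-1.1) = 1.135721.
D >= 0, so the roots are real: z = (-b +/- sqrt(D)) / (2a) = (0.189 +/- 1.065702) / (-0.55).
  z_1 = (0.189 + 1.065702) / (-0.55) = -2.2813,   |z_1| = 2.2813.
  z_2 = (0.189 - 1.065702) / (-0.55) = 1.594,   |z_2| = 1.594.
Moduli of all roots: 2.2813, 1.5940.
All moduli strictly greater than 1? Yes.
Verdict: Stationary.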